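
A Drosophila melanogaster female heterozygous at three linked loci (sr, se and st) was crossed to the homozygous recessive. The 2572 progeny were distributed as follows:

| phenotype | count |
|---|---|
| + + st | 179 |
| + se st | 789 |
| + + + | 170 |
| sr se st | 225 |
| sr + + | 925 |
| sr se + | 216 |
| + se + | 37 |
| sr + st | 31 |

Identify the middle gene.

st

The two most frequent reciprocal classes, + se st and sr + +, are the parental types, so the F1 was + se st / sr + +.
The two rarest classes, + se + and sr + st, are the double crossovers. Comparing them with the parentals, only the st allele has switched, so st is the middle locus and the order is se – st – sr.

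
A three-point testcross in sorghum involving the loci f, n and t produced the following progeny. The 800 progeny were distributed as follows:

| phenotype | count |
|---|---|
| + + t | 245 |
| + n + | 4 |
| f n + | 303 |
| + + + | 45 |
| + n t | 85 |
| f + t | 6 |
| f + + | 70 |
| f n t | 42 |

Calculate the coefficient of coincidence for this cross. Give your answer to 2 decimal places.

The two most frequent reciprocal classes, f n + and + + t, are the parental types, so the F1 was f n + / + + t.
The two rarest classes, + n + and f + t, are the double crossovers. Comparing them with the parentals, only the f allele has switched, so f is the middle locus and the order is n – f – t.
n–f: (155 + 10)/800 = 0.2062; f–t: (87 + 10)/800 = 0.1212.
Expected DCO frequency = 0.2062 × 0.1212 ≈ 0.02499; observed = 10/800 ≈ 0.01250.
Coefficient of coincidence = 0.01250/0.02499 ≈ 0.50.

0.50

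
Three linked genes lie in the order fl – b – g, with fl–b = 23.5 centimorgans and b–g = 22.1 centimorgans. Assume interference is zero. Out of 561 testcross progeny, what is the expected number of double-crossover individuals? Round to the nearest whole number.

Map distances give recombination frequencies of 0.235 and 0.221 for the two intervals.
With no interference, expected double-crossover frequency = 0.235 × 0.221 = 0.05193.
Expected number = 0.05193 × 561 = 29.14 ≈ 29.

29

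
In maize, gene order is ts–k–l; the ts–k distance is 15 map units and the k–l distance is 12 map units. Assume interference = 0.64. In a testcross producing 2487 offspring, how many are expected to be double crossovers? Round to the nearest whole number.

Map distances give recombination frequencies of 0.150 and 0.120 for the two intervals.
With interference 0.64 (so coincidence = 0.36), expected double-crossover frequency = 0.150 × 0.120 × 0.36 = 0.00648.
Expected number = 0.00648 × 2487 = 16.12 ≈ 16.

16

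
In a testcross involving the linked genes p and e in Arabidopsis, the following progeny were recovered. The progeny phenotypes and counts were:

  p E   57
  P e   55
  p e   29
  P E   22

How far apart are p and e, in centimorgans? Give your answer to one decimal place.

The two most frequent classes, P e (55) and p E (57), are the parental types, so the F1 was P e / p E.
The recombinant classes are P E and p e: 22 + 29 = 51.
Recombination frequency = 51/163 = 0.3129 ≈ 31.3%, i.e. 31.3 centimorgans.

31.3 centimorgans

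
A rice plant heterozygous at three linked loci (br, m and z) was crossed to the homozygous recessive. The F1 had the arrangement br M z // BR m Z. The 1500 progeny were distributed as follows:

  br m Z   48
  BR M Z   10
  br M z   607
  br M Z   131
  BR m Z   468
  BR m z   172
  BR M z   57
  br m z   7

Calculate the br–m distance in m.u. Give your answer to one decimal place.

The two rarest classes, br m z and BR M Z, are the double crossovers. Comparing them with the parentals, only the m allele has switched, so m is the middle locus and the order is z – m – br.
Crossovers in the m–br interval produce the single-crossover classes BR M z and br m Z (57 + 48 = 105) plus the double crossovers (17).
RF(m–br) = (105 + 17) / 1500 = 122/1500 = 0.0813 → 8.1 m.u.

8.1 m.u.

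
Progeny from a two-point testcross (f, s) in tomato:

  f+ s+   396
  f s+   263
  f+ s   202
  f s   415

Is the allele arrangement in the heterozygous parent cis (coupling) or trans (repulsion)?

cis

The two most frequent classes are f+ s+ (396) and f s (415); these are the parental (non-recombinant) types.
So the F1 carried f+ s+ on one chromosome and f s on the other — the recessive alleles are on the same chromosome (cis / coupling).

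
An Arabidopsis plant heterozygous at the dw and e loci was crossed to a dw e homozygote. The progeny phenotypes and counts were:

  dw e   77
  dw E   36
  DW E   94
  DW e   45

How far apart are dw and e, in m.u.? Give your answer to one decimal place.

The two most frequent classes, DW E (94) and dw e (77), are the parental types, so the F1 was DW E / dw e.
The recombinant classes are DW e and dw E: 45 + 36 = 81.
Recombination frequency = 81/252 = 0.3214 ≈ 32.1%, i.e. 32.1 m.u.

32.1 m.u.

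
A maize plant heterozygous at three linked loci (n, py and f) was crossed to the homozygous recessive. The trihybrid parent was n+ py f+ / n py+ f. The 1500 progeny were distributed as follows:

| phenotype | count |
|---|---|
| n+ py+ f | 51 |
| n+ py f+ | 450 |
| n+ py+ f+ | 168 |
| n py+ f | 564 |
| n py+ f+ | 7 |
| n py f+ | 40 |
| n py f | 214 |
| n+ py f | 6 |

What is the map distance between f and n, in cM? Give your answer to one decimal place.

The two rarest classes, n+ py f and n py+ f+, are the double crossovers. Comparing them with the parentals, only the f allele has switched, so f is the middle locus and the order is n – f – py.
Crossovers in the n–f interval produce the single-crossover classes n py f+ and n+ py+ f (40 + 51 = 91) plus the double crossovers (13).
RF(n–f) = (91 + 13) / 1500 = 104/1500 = 0.0693 → 6.9 cM.

6.9 cM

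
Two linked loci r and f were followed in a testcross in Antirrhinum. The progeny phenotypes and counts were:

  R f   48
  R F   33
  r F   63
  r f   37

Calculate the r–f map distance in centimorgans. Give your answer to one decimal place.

38.7 centimorgans

The two most frequent classes, R f (48) and r F (63), are the parental types, so the F1 was R f / r F.
The recombinant classes are R F and r f: 33 + 37 = 70.
Recombination frequency = 70/181 = 0.3867 ≈ 38.7%, i.e. 38.7 centimorgans.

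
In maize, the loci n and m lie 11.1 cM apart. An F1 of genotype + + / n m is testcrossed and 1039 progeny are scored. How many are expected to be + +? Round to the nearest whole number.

A map distance of 11.1 cM corresponds to a recombination frequency of 0.111.
The F1 is + + / n m, so + + is a parental gamete class with expected frequency (1 − r)/2 = 0.889/2 = 0.4445.
Expected number = 0.4445 × 1039 = 461.84 ≈ 462.

462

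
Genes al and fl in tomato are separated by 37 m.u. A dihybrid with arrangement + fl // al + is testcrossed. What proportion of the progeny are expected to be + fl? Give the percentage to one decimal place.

A map distance of 37 m.u. corresponds to a recombination frequency of 0.370.
The F1 is + fl / al +, so + fl is a parental gamete class with expected frequency (1 − r)/2 = 0.630/2 = 0.3150.
That is 0.3150 = 31.5% of the progeny.

31.5%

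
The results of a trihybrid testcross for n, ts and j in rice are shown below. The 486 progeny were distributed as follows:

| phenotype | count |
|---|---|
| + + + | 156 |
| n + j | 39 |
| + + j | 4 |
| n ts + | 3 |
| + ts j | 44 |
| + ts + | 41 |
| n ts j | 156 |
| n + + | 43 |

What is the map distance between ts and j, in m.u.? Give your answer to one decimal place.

17.9 m.u.

The two most frequent reciprocal classes, n ts j and + + +, are the parental types, so the F1 was n ts j / + + +.
The two rarest classes, n ts + and + + j, are the double crossovers. Comparing them with the parentals, only the j allele has switched, so j is the middle locus and the order is n – j – ts.
Crossovers in the j–ts interval produce the single-crossover classes n + j and + ts + (39 + 41 = 80) plus the double crossovers (7).
RF(j–ts) = (80 + 7) / 486 = 87/486 = 0.1790 → 17.9 m.u.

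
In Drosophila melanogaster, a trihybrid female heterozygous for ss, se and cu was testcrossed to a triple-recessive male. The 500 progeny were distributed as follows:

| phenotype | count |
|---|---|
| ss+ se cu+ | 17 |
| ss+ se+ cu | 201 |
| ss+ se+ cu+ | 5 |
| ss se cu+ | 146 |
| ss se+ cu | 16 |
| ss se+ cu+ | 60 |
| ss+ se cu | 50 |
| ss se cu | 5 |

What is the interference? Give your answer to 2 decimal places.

0.03

The two most frequent reciprocal classes, ss se cu+ and ss+ se+ cu, are the parental types, so the F1 was ss se cu+ / ss+ se+ cu.
The two rarest classes, ss se cu and ss+ se+ cu+, are the double crossovers. Comparing them with the parentals, only the cu allele has switched, so cu is the middle locus and the order is ss – cu – se.
ss–cu: (33 + 10)/500 = 0.0860; cu–se: (110 + 10)/500 = 0.2400.
Expected DCO frequency = 0.0860 × 0.2400 ≈ 0.02064; observed = 10/500 ≈ 0.02000.
Coefficient of coincidence = 0.02000/0.02064 ≈ 0.97; interference = 1 − 0.97 = 0.03.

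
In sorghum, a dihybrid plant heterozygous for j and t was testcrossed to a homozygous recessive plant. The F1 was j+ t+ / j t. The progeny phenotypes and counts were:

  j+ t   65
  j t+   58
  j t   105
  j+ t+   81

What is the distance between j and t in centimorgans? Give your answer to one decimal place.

The recombinant classes are j+ t and j t+: 65 + 58 = 123.
Recombination frequency = 123/309 = 0.3981 ≈ 39.8%, i.e. 39.8 centimorgans.

39.8 centimorgans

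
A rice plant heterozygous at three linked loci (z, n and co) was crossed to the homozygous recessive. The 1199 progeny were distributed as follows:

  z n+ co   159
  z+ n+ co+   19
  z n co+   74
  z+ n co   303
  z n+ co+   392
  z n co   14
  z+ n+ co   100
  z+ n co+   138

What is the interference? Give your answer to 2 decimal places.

The two most frequent reciprocal classes, z+ n co and z n+ co+, are the parental types, so the F1 was z+ n co / z n+ co+.
The two rarest classes, z n co and z+ n+ co+, are the double crossovers. Comparing them with the parentals, only the z allele has switched, so z is the middle locus and the order is co – z – n.
co–z: (297 + 33)/1199 = 0.2752; z–n: (174 + 33)/1199 = 0.1726.
Expected DCO frequency = 0.2752 × 0.1726 ≈ 0.04750; observed = 33/1199 ≈ 0.02752.
Coefficient of coincidence = 0.02752/0.04750 ≈ 0.58; interference = 1 − 0.58 = 0.42.

0.42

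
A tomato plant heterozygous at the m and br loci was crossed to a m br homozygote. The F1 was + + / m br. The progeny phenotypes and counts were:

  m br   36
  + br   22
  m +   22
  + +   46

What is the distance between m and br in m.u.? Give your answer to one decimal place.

34.9 m.u.

The recombinant classes are + br and m +: 22 + 22 = 44.
Recombination frequency = 44/126 = 0.3492 ≈ 34.9%, i.e. 34.9 m.u.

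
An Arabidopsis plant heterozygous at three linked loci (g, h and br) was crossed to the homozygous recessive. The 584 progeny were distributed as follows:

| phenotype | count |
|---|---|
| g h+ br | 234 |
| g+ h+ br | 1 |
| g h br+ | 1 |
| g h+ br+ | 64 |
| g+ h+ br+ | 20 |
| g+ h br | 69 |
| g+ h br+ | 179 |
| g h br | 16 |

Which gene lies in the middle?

The two most frequent reciprocal classes, g+ h br+ and g h+ br, are the parental types, so the F1 was g+ h br+ / g h+ br.
The two rarest classes, g h br+ and g+ h+ br, are the double crossovers. Comparing them with the parentals, only the g allele has switched, so g is the middle locus and the order is br – g – h.

g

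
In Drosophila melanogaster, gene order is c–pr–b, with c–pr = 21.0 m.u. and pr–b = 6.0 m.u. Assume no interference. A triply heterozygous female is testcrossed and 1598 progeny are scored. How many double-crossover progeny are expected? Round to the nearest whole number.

20

Map distances give recombination frequencies of 0.210 and 0.060 for the two intervals.
With no interference, expected double-crossover frequency = 0.210 × 0.060 = 0.01260.
Expected number = 0.01260 × 1598 = 20.13 ≈ 20.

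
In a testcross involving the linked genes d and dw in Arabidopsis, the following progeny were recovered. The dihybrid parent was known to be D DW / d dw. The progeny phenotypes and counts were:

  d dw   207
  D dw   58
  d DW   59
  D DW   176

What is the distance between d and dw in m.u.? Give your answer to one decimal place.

The recombinant classes are D dw and d DW: 58 + 59 = 117.
Recombination frequency = 117/500 = 0.2340 ≈ 23.4%, i.e. 23.4 m.u.

23.4 m.u.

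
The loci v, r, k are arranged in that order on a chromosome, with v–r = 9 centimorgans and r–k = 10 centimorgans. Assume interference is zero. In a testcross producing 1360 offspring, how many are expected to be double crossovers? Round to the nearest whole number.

12

Map distances give recombination frequencies of 0.090 and 0.100 for the two intervals.
With no interference, expected double-crossover frequency = 0.090 × 0.100 = 0.00900.
Expected number = 0.00900 × 1360 = 12.24 ≈ 12.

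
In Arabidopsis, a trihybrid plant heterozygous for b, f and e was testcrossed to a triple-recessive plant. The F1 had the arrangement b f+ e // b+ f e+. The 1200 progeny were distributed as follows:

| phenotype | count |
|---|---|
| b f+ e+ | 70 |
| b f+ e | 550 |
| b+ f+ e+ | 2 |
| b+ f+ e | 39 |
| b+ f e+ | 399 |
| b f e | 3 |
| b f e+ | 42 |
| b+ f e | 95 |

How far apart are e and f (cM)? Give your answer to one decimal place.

The two rarest classes, b f e and b+ f+ e+, are the double crossovers. Comparing them with the parentals, only the f allele has switched, so f is the middle locus and the order is e – f – b.
Crossovers in the e–f interval produce the single-crossover classes b f+ e+ and b+ f e (70 + 95 = 165) plus the double crossovers (5).
RF(e–f) = (165 + 5) / 1200 = 170/1200 = 0.1417 → 14.2 cM.

14.2 cM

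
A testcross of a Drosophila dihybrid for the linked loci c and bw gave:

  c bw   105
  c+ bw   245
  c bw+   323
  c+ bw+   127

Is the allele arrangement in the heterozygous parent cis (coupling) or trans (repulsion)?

The two most frequent classes are c+ bw (245) and c bw+ (323); these are the parental (non-recombinant) types.
So the F1 carried c+ bw on one chromosome and c bw+ on the other — the recessive alleles are on opposite chromosomes (trans / repulsion).

trans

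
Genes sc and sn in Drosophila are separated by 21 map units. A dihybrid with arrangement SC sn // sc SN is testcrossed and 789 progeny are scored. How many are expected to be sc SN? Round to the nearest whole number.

312

A map distance of 21 map units corresponds to a recombination frequency of 0.210.
The F1 is SC sn / sc SN, so sc SN is a parental gamete class with expected frequency (1 − r)/2 = 0.790/2 = 0.3950.
Expected number = 0.3950 × 789 = 311.66 ≈ 312.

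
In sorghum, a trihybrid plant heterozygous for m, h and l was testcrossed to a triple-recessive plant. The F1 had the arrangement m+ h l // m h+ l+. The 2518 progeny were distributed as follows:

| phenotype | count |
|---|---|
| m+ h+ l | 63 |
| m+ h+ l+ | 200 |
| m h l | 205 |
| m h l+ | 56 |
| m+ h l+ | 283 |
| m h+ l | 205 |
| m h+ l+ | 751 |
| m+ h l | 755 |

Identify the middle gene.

h

The two rarest classes, m+ h+ l and m h l+, are the double crossovers. Comparing them with the parentals, only the h allele has switched, so h is the middle locus and the order is l – h – m.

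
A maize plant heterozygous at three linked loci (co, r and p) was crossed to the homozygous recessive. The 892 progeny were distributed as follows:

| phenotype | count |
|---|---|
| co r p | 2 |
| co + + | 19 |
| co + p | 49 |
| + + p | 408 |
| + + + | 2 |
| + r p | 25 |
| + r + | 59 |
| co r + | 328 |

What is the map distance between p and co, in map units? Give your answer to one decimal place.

12.6 map units

The two most frequent reciprocal classes, + + p and co r +, are the parental types, so the F1 was + + p / co r +.
The two rarest classes, + + + and co r p, are the double crossovers. Comparing them with the parentals, only the p allele has switched, so p is the middle locus and the order is co – p – r.
Crossovers in the co–p interval produce the single-crossover classes co + p and + r + (49 + 59 = 108) plus the double crossovers (4).
RF(co–p) = (108 + 4) / 892 = 112/892 = 0.1256 → 12.6 map units.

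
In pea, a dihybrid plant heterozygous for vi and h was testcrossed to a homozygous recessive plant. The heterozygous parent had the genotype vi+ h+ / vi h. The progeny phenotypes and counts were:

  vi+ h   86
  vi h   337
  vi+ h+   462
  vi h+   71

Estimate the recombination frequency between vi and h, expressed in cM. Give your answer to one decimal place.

The recombinant classes are vi+ h and vi h+: 86 + 71 = 157.
Recombination frequency = 157/956 = 0.1642 ≈ 16.4%, i.e. 16.4 cM.

16.4 cM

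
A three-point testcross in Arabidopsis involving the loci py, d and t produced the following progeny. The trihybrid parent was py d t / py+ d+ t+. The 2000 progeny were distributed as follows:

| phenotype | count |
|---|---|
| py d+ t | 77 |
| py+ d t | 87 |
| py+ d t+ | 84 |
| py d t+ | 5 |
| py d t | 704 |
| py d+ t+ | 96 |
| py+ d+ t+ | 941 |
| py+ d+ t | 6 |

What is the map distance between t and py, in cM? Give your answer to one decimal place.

The two rarest classes, py d t+ and py+ d+ t, are the double crossovers. Comparing them with the parentals, only the t allele has switched, so t is the middle locus and the order is py – t – d.
Crossovers in the py–t interval produce the single-crossover classes py+ d t and py d+ t+ (87 + 96 = 183) plus the double crossovers (11).
RF(py–t) = (183 + 11) / 2000 = 194/2000 = 0.0970 → 9.7 cM.

9.7 cM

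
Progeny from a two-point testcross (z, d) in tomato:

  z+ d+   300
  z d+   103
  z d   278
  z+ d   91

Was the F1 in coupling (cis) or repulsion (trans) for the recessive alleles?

cis

The two most frequent classes are z+ d+ (300) and z d (278); these are the parental (non-recombinant) types.
So the F1 carried z+ d+ on one chromosome and z d on the other — the recessive alleles are on the same chromosome (cis / coupling).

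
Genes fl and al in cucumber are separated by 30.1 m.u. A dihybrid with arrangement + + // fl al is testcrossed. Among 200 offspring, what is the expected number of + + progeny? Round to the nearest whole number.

A map distance of 30.1 m.u. corresponds to a recombination frequency of 0.301.
The F1 is + + / fl al, so + + is a parental gamete class with expected frequency (1 − r)/2 = 0.699/2 = 0.3495.
Expected number = 0.3495 × 200 = 69.90 ≈ 70.

70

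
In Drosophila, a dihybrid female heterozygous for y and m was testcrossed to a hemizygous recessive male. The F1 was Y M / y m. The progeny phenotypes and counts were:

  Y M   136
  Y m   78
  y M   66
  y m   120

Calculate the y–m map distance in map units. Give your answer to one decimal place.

36.0 map units

The recombinant classes are Y m and y M: 78 + 66 = 144.
Recombination frequency = 144/400 = 0.3600 ≈ 36.0%, i.e. 36.0 map units.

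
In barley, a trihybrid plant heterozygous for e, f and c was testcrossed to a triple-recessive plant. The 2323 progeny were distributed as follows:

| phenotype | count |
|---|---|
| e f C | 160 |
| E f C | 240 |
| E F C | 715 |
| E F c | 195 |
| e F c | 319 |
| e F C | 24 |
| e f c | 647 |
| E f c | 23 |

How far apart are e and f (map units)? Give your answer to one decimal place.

The two most frequent reciprocal classes, E F C and e f c, are the parental types, so the F1 was E F C / e f c.
The two rarest classes, e F C and E f c, are the double crossovers. Comparing them with the parentals, only the e allele has switched, so e is the middle locus and the order is f – e – c.
Crossovers in the f–e interval produce the single-crossover classes E f C and e F c (240 + 319 = 559) plus the double crossovers (47).
RF(f–e) = (559 + 47) / 2323 = 606/2323 = 0.2609 → 26.1 map units.

26.1 map units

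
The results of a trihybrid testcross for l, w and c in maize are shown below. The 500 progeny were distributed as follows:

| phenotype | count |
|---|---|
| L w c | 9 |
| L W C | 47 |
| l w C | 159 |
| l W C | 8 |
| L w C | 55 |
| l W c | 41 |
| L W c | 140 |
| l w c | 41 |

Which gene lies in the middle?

w

The two most frequent reciprocal classes, L W c and l w C, are the parental types, so the F1 was L W c / l w C.
The two rarest classes, L w c and l W C, are the double crossovers. Comparing them with the parentals, only the w allele has switched, so w is the middle locus and the order is l – w – c.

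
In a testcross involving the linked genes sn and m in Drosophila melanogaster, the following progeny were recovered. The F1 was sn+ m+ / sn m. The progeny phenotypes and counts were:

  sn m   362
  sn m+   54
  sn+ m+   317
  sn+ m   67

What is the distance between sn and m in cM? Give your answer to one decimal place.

15.1 cM

The recombinant classes are sn+ m and sn m+: 67 + 54 = 121.
Recombination frequency = 121/800 = 0.1512 ≈ 15.1%, i.e. 15.1 cM.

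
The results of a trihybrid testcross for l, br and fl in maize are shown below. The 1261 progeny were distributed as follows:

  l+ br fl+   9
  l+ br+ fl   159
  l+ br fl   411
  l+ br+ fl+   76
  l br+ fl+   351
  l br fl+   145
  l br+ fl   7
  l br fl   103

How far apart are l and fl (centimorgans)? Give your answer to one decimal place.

The two most frequent reciprocal classes, l br+ fl+ and l+ br fl, are the parental types, so the F1 was l br+ fl+ / l+ br fl.
The two rarest classes, l br+ fl and l+ br fl+, are the double crossovers. Comparing them with the parentals, only the fl allele has switched, so fl is the middle locus and the order is l – fl – br.
Crossovers in the l–fl interval produce the single-crossover classes l+ br+ fl+ and l br fl (76 + 103 = 179) plus the double crossovers (16).
RF(l–fl) = (179 + 16) / 1261 = 195/1261 = 0.1546 → 15.5 centimorgans.

15.5 centimorgans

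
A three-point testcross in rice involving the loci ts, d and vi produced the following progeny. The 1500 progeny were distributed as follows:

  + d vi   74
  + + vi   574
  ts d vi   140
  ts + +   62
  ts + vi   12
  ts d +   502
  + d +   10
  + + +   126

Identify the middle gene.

ts

The two most frequent reciprocal classes, ts d + and + + vi, are the parental types, so the F1 was ts d + / + + vi.
The two rarest classes, + d + and ts + vi, are the double crossovers. Comparing them with the parentals, only the ts allele has switched, so ts is the middle locus and the order is d – ts – vi.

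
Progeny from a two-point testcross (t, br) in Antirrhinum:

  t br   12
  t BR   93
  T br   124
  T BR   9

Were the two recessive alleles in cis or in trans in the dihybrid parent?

The two most frequent classes are T br (124) and t BR (93); these are the parental (non-recombinant) types.
So the F1 carried T br on one chromosome and t BR on the other — the recessive alleles are on opposite chromosomes (trans / repulsion).

trans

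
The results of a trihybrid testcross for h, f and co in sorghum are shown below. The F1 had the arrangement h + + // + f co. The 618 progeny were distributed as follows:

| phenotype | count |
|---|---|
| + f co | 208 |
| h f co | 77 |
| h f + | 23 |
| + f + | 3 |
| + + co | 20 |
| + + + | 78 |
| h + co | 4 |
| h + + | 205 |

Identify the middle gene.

The two rarest classes, h + co and + f +, are the double crossovers. Comparing them with the parentals, only the co allele has switched, so co is the middle locus and the order is h – co – f.

co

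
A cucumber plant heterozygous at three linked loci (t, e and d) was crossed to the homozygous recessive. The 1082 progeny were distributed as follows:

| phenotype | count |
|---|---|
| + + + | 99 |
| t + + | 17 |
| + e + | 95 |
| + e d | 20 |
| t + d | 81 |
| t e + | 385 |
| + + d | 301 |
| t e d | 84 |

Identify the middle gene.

The two most frequent reciprocal classes, + + d and t e +, are the parental types, so the F1 was + + d / t e +.
The two rarest classes, + e d and t + +, are the double crossovers. Comparing them with the parentals, only the e allele has switched, so e is the middle locus and the order is d – e – t.

e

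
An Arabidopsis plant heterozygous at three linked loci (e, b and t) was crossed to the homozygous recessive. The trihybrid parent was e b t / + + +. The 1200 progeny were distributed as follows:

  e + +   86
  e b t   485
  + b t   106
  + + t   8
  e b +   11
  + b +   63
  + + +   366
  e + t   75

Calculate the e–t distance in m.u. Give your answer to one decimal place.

The two rarest classes, e b + and + + t, are the double crossovers. Comparing them with the parentals, only the t allele has switched, so t is the middle locus and the order is b – t – e.
Crossovers in the t–e interval produce the single-crossover classes + b t and e + + (106 + 86 = 192) plus the double crossovers (19).
RF(t–e) = (192 + 19) / 1200 = 211/1200 = 0.1758 → 17.6 m.u.

17.6 m.u.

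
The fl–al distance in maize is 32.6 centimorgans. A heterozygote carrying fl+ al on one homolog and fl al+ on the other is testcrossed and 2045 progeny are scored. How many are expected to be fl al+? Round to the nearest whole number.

A map distance of 32.6 centimorgans corresponds to a recombination frequency of 0.326.
The F1 is fl+ al / fl al+, so fl al+ is a parental gamete class with expected frequency (1 − r)/2 = 0.674/2 = 0.3370.
Expected number = 0.3370 × 2045 = 689.16 ≈ 689.

689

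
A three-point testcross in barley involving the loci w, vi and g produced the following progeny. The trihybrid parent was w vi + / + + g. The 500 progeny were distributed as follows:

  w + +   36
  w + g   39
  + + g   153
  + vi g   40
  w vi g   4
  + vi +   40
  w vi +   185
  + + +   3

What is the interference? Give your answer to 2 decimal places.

0.51

The two rarest classes, w vi g and + + +, are the double crossovers. Comparing them with the parentals, only the g allele has switched, so g is the middle locus and the order is vi – g – w.
vi–g: (76 + 7)/500 = 0.1660; g–w: (79 + 7)/500 = 0.1720.
Expected DCO frequency = 0.1660 × 0.1720 ≈ 0.02855; observed = 7/500 ≈ 0.01400.
Coefficient of coincidence = 0.01400/0.02855 ≈ 0.49; interference = 1 − 0.49 = 0.51.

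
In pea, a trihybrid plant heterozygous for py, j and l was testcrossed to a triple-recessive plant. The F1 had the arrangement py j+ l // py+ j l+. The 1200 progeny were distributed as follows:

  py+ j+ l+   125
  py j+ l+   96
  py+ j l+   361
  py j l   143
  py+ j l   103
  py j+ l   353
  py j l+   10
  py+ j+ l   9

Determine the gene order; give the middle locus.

py

The two rarest classes, py+ j+ l and py j l+, are the double crossovers. Comparing them with the parentals, only the py allele has switched, so py is the middle locus and the order is l – py – j.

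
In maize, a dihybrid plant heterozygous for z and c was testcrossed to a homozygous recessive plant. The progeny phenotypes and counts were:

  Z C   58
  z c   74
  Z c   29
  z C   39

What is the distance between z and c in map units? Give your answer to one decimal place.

The two most frequent classes, Z C (58) and z c (74), are the parental types, so the F1 was Z C / z c.
The recombinant classes are Z c and z C: 29 + 39 = 68.
Recombination frequency = 68/200 = 0.3400 ≈ 34.0%, i.e. 34.0 map units.

34.0 map units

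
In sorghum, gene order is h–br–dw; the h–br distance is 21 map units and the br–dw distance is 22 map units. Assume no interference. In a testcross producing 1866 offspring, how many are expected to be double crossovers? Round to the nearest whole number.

Map distances give recombination frequencies of 0.210 and 0.220 for the two intervals.
With no interference, expected double-crossover frequency = 0.210 × 0.220 = 0.04620.
Expected number = 0.04620 × 1866 = 86.21 ≈ 86.

86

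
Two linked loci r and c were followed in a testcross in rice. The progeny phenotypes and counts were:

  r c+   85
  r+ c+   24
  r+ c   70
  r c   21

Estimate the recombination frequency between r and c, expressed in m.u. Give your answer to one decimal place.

The two most frequent classes, r+ c (70) and r c+ (85), are the parental types, so the F1 was r+ c / r c+.
The recombinant classes are r+ c+ and r c: 24 + 21 = 45.
Recombination frequency = 45/200 = 0.2250 ≈ 22.5%, i.e. 22.5 m.u.

22.5 m.u.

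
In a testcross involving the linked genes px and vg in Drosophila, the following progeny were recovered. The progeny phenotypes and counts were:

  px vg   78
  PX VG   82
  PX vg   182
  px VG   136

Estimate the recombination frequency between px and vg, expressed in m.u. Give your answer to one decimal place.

33.5 m.u.

The two most frequent classes, PX vg (182) and px VG (136), are the parental types, so the F1 was PX vg / px VG.
The recombinant classes are PX VG and px vg: 82 + 78 = 160.
Recombination frequency = 160/478 = 0.3347 ≈ 33.5%, i.e. 33.5 m.u.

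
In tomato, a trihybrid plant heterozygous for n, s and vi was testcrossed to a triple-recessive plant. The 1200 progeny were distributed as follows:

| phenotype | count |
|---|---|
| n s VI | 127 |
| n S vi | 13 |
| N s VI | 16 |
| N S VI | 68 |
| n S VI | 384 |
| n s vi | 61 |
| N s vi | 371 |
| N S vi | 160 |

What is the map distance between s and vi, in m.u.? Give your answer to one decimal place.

The two most frequent reciprocal classes, n S VI and N s vi, are the parental types, so the F1 was n S VI / N s vi.
The two rarest classes, n S vi and N s VI, are the double crossovers. Comparing them with the parentals, only the vi allele has switched, so vi is the middle locus and the order is n – vi – s.
Crossovers in the vi–s interval produce the single-crossover classes n s VI and N S vi (127 + 160 = 287) plus the double crossovers (29).
RF(vi–s) = (287 + 29) / 1200 = 316/1200 = 0.2633 → 26.3 m.u.

26.3 m.u.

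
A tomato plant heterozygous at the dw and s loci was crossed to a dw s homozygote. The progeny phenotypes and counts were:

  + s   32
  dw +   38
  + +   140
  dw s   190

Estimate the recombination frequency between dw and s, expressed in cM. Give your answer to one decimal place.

The two most frequent classes, + + (140) and dw s (190), are the parental types, so the F1 was + + / dw s.
The recombinant classes are + s and dw +: 32 + 38 = 70.
Recombination frequency = 70/400 = 0.1750 ≈ 17.5%, i.e. 17.5 cM.

17.5 cM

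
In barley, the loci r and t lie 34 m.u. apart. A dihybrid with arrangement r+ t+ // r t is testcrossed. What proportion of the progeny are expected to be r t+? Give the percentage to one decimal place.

A map distance of 34 m.u. corresponds to a recombination frequency of 0.340.
The F1 is r+ t+ / r t, so r t+ is a recombinant gamete class with expected frequency r/2 = 0.340/2 = 0.1700.
That is 0.1700 = 17.0% of the progeny.

17.0%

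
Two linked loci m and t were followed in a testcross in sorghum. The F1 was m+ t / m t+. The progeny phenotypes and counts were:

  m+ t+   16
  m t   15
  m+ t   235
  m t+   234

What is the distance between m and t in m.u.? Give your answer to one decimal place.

6.2 m.u.

The recombinant classes are m+ t+ and m t: 16 + 15 = 31.
Recombination frequency = 31/500 = 0.0620 ≈ 6.2%, i.e. 6.2 m.u.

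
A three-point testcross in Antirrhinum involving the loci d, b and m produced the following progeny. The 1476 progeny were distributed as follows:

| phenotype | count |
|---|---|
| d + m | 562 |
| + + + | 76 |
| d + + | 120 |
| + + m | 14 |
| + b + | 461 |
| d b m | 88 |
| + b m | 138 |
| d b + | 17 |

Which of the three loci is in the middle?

The two most frequent reciprocal classes, + b + and d + m, are the parental types, so the F1 was + b + / d + m.
The two rarest classes, d b + and + + m, are the double crossovers. Comparing them with the parentals, only the d allele has switched, so d is the middle locus and the order is m – d – b.

d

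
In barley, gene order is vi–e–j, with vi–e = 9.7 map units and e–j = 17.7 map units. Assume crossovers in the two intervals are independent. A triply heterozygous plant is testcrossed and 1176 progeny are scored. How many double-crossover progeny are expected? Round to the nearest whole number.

20

Map distances give recombination frequencies of 0.097 and 0.177 for the two intervals.
With no interference, expected double-crossover frequency = 0.097 × 0.177 = 0.01717.
Expected number = 0.01717 × 1176 = 20.19 ≈ 20.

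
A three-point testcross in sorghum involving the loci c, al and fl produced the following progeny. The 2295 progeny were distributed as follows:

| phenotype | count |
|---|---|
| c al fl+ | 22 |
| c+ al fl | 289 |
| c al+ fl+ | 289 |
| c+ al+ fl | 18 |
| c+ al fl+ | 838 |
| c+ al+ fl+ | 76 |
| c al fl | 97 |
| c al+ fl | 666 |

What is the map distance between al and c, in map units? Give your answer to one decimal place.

9.3 map units

The two most frequent reciprocal classes, c+ al fl+ and c al+ fl, are the parental types, so the F1 was c+ al fl+ / c al+ fl.
The two rarest classes, c al fl+ and c+ al+ fl, are the double crossovers. Comparing them with the parentals, only the c allele has switched, so c is the middle locus and the order is al – c – fl.
Crossovers in the al–c interval produce the single-crossover classes c+ al+ fl+ and c al fl (76 + 97 = 173) plus the double crossovers (40).
RF(al–c) = (173 + 40) / 2295 = 213/2295 = 0.0928 → 9.3 map units.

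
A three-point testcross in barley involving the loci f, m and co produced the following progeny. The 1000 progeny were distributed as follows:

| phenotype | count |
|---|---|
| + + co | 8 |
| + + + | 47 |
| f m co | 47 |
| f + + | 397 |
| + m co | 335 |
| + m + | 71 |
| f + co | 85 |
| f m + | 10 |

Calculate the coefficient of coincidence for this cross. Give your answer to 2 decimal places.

The two most frequent reciprocal classes, + m co and f + +, are the parental types, so the F1 was + m co / f + +.
The two rarest classes, + + co and f m +, are the double crossovers. Comparing them with the parentals, only the m allele has switched, so m is the middle locus and the order is co – m – f.
co–m: (156 + 18)/1000 = 0.1740; m–f: (94 + 18)/1000 = 0.1120.
Expected DCO frequency = 0.1740 × 0.1120 ≈ 0.01949; observed = 18/1000 ≈ 0.01800.
Coefficient of coincidence = 0.01800/0.01949 ≈ 0.92.

0.92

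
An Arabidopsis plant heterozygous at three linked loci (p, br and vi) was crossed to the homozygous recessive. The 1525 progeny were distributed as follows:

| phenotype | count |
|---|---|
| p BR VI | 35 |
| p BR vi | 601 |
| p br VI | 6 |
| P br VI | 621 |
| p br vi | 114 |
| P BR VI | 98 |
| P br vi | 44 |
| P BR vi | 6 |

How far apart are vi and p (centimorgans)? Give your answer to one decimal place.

The two most frequent reciprocal classes, p BR vi and P br VI, are the parental types, so the F1 was p BR vi / P br VI.
The two rarest classes, P BR vi and p br VI, are the double crossovers. Comparing them with the parentals, only the p allele has switched, so p is the middle locus and the order is br – p – vi.
Crossovers in the p–vi interval produce the single-crossover classes p BR VI and P br vi (35 + 44 = 79) plus the double crossovers (12).
RF(p–vi) = (79 + 12) / 1525 = 91/1525 = 0.0597 → 6.0 centimorgans.

6.0 centimorgans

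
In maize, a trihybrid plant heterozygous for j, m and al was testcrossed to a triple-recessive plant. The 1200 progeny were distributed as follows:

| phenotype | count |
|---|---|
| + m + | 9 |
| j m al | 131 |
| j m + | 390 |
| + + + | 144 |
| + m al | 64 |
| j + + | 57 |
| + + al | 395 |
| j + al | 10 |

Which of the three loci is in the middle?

The two most frequent reciprocal classes, j m + and + + al, are the parental types, so the F1 was j m + / + + al.
The two rarest classes, + m + and j + al, are the double crossovers. Comparing them with the parentals, only the j allele has switched, so j is the middle locus and the order is al – j – m.

j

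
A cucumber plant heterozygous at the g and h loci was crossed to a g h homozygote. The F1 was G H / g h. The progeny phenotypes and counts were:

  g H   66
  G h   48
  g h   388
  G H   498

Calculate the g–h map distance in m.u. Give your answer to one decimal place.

The recombinant classes are G h and g H: 48 + 66 = 114.
Recombination frequency = 114/1000 = 0.1140 ≈ 11.4%, i.e. 11.4 m.u.

11.4 m.u.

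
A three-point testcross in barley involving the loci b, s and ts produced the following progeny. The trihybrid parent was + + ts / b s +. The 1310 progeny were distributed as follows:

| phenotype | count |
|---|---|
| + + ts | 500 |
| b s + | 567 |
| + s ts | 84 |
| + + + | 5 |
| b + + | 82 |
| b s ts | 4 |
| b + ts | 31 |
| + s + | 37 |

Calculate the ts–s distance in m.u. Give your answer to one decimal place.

The two rarest classes, + + + and b s ts, are the double crossovers. Comparing them with the parentals, only the ts allele has switched, so ts is the middle locus and the order is b – ts – s.
Crossovers in the ts–s interval produce the single-crossover classes + s ts and b + + (84 + 82 = 166) plus the double crossovers (9).
RF(ts–s) = (166 + 9) / 1310 = 175/1310 = 0.1336 → 13.4 m.u.

13.4 m.u.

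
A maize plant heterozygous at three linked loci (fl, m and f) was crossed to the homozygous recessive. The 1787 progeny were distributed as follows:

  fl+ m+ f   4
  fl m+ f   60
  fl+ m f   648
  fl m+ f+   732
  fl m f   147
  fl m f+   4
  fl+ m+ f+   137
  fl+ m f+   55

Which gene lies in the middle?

m

The two most frequent reciprocal classes, fl m+ f+ and fl+ m f, are the parental types, so the F1 was fl m+ f+ / fl+ m f.
The two rarest classes, fl m f+ and fl+ m+ f, are the double crossovers. Comparing them with the parentals, only the m allele has switched, so m is the middle locus and the order is fl – m – f.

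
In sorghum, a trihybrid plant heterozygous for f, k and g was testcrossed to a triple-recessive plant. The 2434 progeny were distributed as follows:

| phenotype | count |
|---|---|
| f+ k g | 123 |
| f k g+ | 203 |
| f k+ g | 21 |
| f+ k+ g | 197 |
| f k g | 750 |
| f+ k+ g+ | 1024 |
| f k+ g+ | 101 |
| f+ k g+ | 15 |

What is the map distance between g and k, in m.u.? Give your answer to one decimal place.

17.9 m.u.

The two most frequent reciprocal classes, f k g and f+ k+ g+, are the parental types, so the F1 was f k g / f+ k+ g+.
The two rarest classes, f k+ g and f+ k g+, are the double crossovers. Comparing them with the parentals, only the k allele has switched, so k is the middle locus and the order is g – k – f.
Crossovers in the g–k interval produce the single-crossover classes f k g+ and f+ k+ g (203 + 197 = 400) plus the double crossovers (36).
RF(g–k) = (400 + 36) / 2434 = 436/2434 = 0.1791 → 17.9 m.u.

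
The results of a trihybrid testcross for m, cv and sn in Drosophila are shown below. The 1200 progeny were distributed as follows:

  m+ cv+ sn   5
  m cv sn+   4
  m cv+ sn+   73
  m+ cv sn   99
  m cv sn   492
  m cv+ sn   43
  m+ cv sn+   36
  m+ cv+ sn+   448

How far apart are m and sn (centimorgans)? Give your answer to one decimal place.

15.1 centimorgans

The two most frequent reciprocal classes, m cv sn and m+ cv+ sn+, are the parental types, so the F1 was m cv sn / m+ cv+ sn+.
The two rarest classes, m cv sn+ and m+ cv+ sn, are the double crossovers. Comparing them with the parentals, only the sn allele has switched, so sn is the middle locus and the order is m – sn – cv.
Crossovers in the m–sn interval produce the single-crossover classes m+ cv sn and m cv+ sn+ (99 + 73 = 172) plus the double crossovers (9).
RF(m–sn) = (172 + 9) / 1200 = 181/1200 = 0.1508 → 15.1 centimorgans.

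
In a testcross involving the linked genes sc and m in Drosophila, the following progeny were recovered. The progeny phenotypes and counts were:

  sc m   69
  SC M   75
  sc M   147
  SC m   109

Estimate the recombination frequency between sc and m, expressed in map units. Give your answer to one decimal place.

The two most frequent classes, SC m (109) and sc M (147), are the parental types, so the F1 was SC m / sc M.
The recombinant classes are SC M and sc m: 75 + 69 = 144.
Recombination frequency = 144/400 = 0.3600 ≈ 36.0%, i.e. 36.0 map units.

36.0 map units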